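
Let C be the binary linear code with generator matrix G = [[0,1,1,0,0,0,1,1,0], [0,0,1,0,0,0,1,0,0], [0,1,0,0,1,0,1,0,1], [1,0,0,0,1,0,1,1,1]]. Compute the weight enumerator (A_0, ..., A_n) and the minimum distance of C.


Weight distribution: A_0 = 1, A_1 = 1, A_2 = 2, A_3 = 2, A_4 = 5, A_5 = 5. Minimum distance d = 1.

Enumerate all 2^4 = 16 messages m ∈ F_2^4.
For each, compute codeword c = mG in F_2^9, then tally its weight.
  m = 0000 → c = 000000000, weight = 0.
  m = 1000 → c = 011000110, weight = 4.
  m = 0100 → c = 001000100, weight = 2.
  m = 1100 → c = 010000010, weight = 2.
  m = 0010 → c = 010010101, weight = 4.
  m = 1010 → c = 001010011, weight = 4.
  m = 0110 → c = 011010001, weight = 4.
  m = 1110 → c = 000010111, weight = 4.
  m = 0001 → c = 100010111, weight = 5.
  m = 1001 → c = 111010001, weight = 5.
  m = 0101 → c = 101010011, weight = 5.
  m = 1101 → c = 110010101, weight = 5.
  m = 0011 → c = 110000010, weight = 3.
  m = 1011 → c = 101000100, weight = 3.
  m = 0111 → c = 111000110, weight = 5.
  m = 1111 → c = 100000000, weight = 1.
Tally weights:
  weight 0: 1 codewords.
  weight 1: 1 codewords.
  weight 2: 2 codewords.
  weight 3: 2 codewords.
  weight 4: 5 codewords.
  weight 5: 5 codewords.
Minimum distance d = smallest w > 0 with A_w > 0 = 1.
Sanity: Σ A_w = 16 = 2^4 = 16 ✓.


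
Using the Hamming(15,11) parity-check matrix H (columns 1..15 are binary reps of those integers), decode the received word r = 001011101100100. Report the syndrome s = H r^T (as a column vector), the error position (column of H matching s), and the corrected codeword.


s = (1, 0, 0, 1)^T, error position = 9, corrected codeword c = 001011100100100

Compute s = H r^T mod 2 one row at a time:
  s_1 = 0 + 1 + 1 + 0 + 0 + 1 + 0 + 0 = 3 ≡ 1 (mod 2).
  s_2 = 0 + 1 + 1 + 1 + 0 + 1 + 0 + 0 = 4 ≡ 0 (mod 2).
  s_3 = 0 + 1 + 1 + 1 + 1 + 0 + 0 + 0 = 4 ≡ 0 (mod 2).
  s_4 = 0 + 1 + 1 + 1 + 1 + 0 + 1 + 0 = 5 ≡ 1 (mod 2).
s = (1, 0, 0, 1)^T — this equals column 9 of H (binary 1001), so error is at position 9.
Correct: flip bit 9 of r = 001011101100100 to get c = 001011100100100.


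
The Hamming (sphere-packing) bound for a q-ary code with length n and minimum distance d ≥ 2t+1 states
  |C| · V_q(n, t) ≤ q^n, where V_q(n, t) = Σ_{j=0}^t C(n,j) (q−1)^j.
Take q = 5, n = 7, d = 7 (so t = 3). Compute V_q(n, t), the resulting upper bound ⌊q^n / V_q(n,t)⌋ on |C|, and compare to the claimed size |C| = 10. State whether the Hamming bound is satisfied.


V_q(n, t) = 2605, q^n = 78125, Hamming bound = 29, |C| = 10 ≤ bound (satisfied).

Step 1: Compute V_q(n, t) = Σ_{j=0}^3 C(n, j) (q−1)^j.
  j = 0: C(7,0)·(4)^0 = 1·1 = 1.
  j = 1: C(7,1)·(4)^1 = 7·4 = 28.
  j = 2: C(7,2)·(4)^2 = 21·16 = 336.
  j = 3: C(7,3)·(4)^3 = 35·64 = 2240.
  V_q(n, t) = 1 + 28 + 336 + 2240 = 2605.
Step 2: q^n = 5^7 = 78125.
Step 3: Hamming bound ⌊q^n / V_q(n,t)⌋ = ⌊78125/2605⌋ = 29.
Step 4: Compare |C| = 10 to 29: satisfied.
The claimed |C| lies below the Hamming bound.


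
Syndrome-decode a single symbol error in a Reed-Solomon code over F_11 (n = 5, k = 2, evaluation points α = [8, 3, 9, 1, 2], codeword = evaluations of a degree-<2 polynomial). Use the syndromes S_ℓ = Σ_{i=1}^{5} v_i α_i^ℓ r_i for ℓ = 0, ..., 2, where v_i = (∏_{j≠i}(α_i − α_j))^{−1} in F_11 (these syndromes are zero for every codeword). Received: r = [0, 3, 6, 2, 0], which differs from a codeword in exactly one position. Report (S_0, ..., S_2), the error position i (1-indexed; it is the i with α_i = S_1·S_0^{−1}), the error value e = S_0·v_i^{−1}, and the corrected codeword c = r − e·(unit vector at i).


S = (7, 3, 6), error at position 5, error magnitude e = 3, c = [0, 3, 6, 2, 8].

Step 1: column multipliers v_i = (∏_{j≠i}(α_i − α_j))^{−1} mod 11.
  i = 1 (α = 8): (8−3)(8−9)(8−1)(8−2) = 5·(−1)·7·6 = −210 ≡ 10, so v_1 = 10^{−1} = 10 (mod 11).
  i = 2 (α = 3): (3−8)(3−9)(3−1)(3−2) = (−5)·(−6)·2·1 = 60 ≡ 5, so v_2 = 5^{−1} = 9 (mod 11).
  i = 3 (α = 9): (9−8)(9−3)(9−1)(9−2) = 1·6·8·7 = 336 ≡ 6, so v_3 = 6^{−1} = 2 (mod 11).
  i = 4 (α = 1): (1−8)(1−3)(1−9)(1−2) = (−7)·(−2)·(−8)·(−1) = 112 ≡ 2, so v_4 = 2^{−1} = 6 (mod 11).
  i = 5 (α = 2): (2−8)(2−3)(2−9)(2−1) = (−6)·(−1)·(−7)·1 = −42 ≡ 2, so v_5 = 2^{−1} = 6 (mod 11).
  v = [10, 9, 2, 6, 6].
Step 2: syndromes of r = [0, 3, 6, 2, 0] (all sums mod 11).
  S_0 = Σ v_i r_i = 10·0 + 9·3 + 2·6 + 6·2 + 6·0 = 51 ≡ 7.
  S_1 = Σ v_i α_i r_i = 10·8·0 + 9·3·3 + 2·9·6 + 6·1·2 + 6·2·0 = 201 ≡ 3.
  α_i^2 mod 11 = [9, 9, 4, 1, 4].
  S_2 = Σ v_i α_i^2 r_i = 10·9·0 + 9·9·3 + 2·4·6 + 6·1·2 + 6·4·0 = 303 ≡ 6.
  S = (7, 3, 6) ≠ 0, so r is not a codeword (an error is present).
Step 3: locate the error. For a single error e at position i, S_ℓ = v_i·e·α_i^ℓ, so α_err = S_1/S_0.
  S_0^{−1} = 7^{−1} = 8 (mod 11), so α_err = 3·8 = 24 ≡ 2 = α_5. Error position i = 5.
  Consistency check: S_2/S_1 = 6·4 = 24 ≡ 2 = α_err ✓ (single-error assumption holds).
Step 4: error magnitude e = S_0/v_5 = S_0·∏_{j≠5}(α_5 − α_j) = 7·2 = 14 ≡ 3 (mod 11).
Step 5: correct position 5: c_5 = r_5 − e = 0 − 3 ≡ 8 (mod 11). Hence c = [0, 3, 6, 2, 8].
  Check: interpolating c through the α_i gives m(x) = 7 + 6·x (degree < 2) with m(α_i) = c_i for every i, so c is indeed a codeword.


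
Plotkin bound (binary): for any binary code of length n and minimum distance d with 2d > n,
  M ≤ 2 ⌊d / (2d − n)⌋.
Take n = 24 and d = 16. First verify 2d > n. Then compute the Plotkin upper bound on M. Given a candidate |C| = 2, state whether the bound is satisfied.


Plotkin bound M ≤ 4; given |C| = 2 ≤ bound (satisfied).

Check applicability: 2d = 32, n = 24.
2d − n = 8 > 0, so Plotkin applies.
Compute d/(2d−n) = 16/8 ≈ 2.0000.
⌊d/(2d−n)⌋ = 2.
Plotkin bound: M ≤ 2·2 = 4.
Given |C| = 2, check: satisfied.
This |C| is below the Plotkin bound.


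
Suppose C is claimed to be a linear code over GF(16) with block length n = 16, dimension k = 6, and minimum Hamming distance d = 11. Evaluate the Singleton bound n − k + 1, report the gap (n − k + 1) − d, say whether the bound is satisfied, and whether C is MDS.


Singleton RHS = n − k + 1 = 11, slack = 0, bound satisfied, MDS.

Singleton bound: d ≤ n − k + 1.
Here n = 16, k = 6, so n − k + 1 = 11.
Given d = 11, check d ≤ 11: YES.
Slack = (n − k + 1) − d = 0.
The code is MDS (slack = 0).
Description: the claimed parameters are [16, 6, 11]_16; such a code would be MDS (meets Singleton bound).


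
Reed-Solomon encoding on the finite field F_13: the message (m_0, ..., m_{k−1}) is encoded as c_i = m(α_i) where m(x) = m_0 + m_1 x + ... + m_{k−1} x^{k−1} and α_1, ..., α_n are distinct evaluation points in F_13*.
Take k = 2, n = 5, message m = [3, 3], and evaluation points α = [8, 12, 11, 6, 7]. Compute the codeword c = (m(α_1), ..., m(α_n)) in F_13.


c = [1, 0, 10, 8, 11]

Message polynomial: m(x) = 3 + 3·x (mod 13).
For each evaluation point α_i, compute m(α_i) mod 13:
  α_1 = 8: Horner steps 3 → 1, so m(8) = 1.
  α_2 = 12: Horner steps 3 → 0, so m(12) = 0.
  α_3 = 11: Horner steps 3 → 10, so m(11) = 10.
  α_4 = 6: Horner steps 3 → 8, so m(6) = 8.
  α_5 = 7: Horner steps 3 → 11, so m(7) = 11.
Codeword c = [1, 0, 10, 8, 11] ∈ F_13^5.


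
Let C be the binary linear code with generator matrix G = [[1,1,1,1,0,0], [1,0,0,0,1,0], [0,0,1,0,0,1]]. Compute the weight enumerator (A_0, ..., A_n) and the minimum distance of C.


Weight distribution: A_0 = 1, A_2 = 2, A_4 = 5. Minimum distance d = 2.

Enumerate all 2^3 = 8 messages m ∈ F_2^3.
For each, compute codeword c = mG in F_2^6, then tally its weight.
  m = 000 → c = 000000, weight = 0.
  m = 100 → c = 111100, weight = 4.
  m = 010 → c = 100010, weight = 2.
  m = 110 → c = 011110, weight = 4.
  m = 001 → c = 001001, weight = 2.
  m = 101 → c = 110101, weight = 4.
  m = 011 → c = 101011, weight = 4.
  m = 111 → c = 010111, weight = 4.
Tally weights:
  weight 0: 1 codewords.
  weight 2: 2 codewords.
  weight 4: 5 codewords.
Minimum distance d = smallest w > 0 with A_w > 0 = 2.
Sanity: Σ A_w = 8 = 2^3 = 8 ✓.


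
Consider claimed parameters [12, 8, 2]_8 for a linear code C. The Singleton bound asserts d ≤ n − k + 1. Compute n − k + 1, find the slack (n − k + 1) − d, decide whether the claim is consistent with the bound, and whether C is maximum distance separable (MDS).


Singleton RHS = n − k + 1 = 5, slack = 3, bound satisfied, not MDS.

Singleton bound: d ≤ n − k + 1.
Here n = 12, k = 8, so n − k + 1 = 5.
Given d = 2, check d ≤ 5: YES.
Slack = (n − k + 1) − d = 3.
The code is NOT MDS (slack = 3 > 0).
Description: the claimed parameters are [12, 8, 2]_8; such a code would be non-MDS.


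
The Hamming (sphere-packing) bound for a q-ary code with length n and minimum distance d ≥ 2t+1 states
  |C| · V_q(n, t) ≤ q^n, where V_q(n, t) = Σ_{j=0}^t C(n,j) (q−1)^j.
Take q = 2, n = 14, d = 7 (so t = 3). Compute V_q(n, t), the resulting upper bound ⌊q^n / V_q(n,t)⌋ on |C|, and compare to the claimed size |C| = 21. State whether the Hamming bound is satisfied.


V_q(n, t) = 470, q^n = 16384, Hamming bound = 34, |C| = 21 ≤ bound (satisfied).

Step 1: Compute V_q(n, t) = Σ_{j=0}^3 C(n, j) (q−1)^j.
  j = 0: C(14,0)·(1)^0 = 1·1 = 1.
  j = 1: C(14,1)·(1)^1 = 14·1 = 14.
  j = 2: C(14,2)·(1)^2 = 91·1 = 91.
  j = 3: C(14,3)·(1)^3 = 364·1 = 364.
  V_q(n, t) = 1 + 14 + 91 + 364 = 470.
Step 2: q^n = 2^14 = 16384.
Step 3: Hamming bound ⌊q^n / V_q(n,t)⌋ = ⌊16384/470⌋ = 34.
Step 4: Compare |C| = 21 to 34: satisfied.
The claimed |C| lies below the Hamming bound.


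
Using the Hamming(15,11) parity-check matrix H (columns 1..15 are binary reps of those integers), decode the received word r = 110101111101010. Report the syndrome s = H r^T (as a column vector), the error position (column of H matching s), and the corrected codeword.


s = (1, 1, 1, 1)^T, error position = 15, corrected codeword c = 110101111101011

Compute s = H r^T mod 2 one row at a time:
  s_1 = 1 + 1 + 1 + 0 + 1 + 0 + 1 + 0 = 5 ≡ 1 (mod 2).
  s_2 = 1 + 0 + 1 + 1 + 1 + 0 + 1 + 0 = 5 ≡ 1 (mod 2).
  s_3 = 1 + 0 + 1 + 1 + 1 + 0 + 1 + 0 = 5 ≡ 1 (mod 2).
  s_4 = 1 + 0 + 0 + 1 + 1 + 0 + 0 + 0 = 3 ≡ 1 (mod 2).
s = (1, 1, 1, 1)^T — this equals column 15 of H (binary 1111), so error is at position 15.
Correct: flip bit 15 of r = 110101111101010 to get c = 110101111101011.


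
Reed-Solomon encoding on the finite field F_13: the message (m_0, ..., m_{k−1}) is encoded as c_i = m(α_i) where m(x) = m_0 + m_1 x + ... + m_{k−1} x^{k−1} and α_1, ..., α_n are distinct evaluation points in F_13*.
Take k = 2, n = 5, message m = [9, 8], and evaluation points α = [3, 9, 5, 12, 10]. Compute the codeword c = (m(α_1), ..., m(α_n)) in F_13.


c = [7, 3, 10, 1, 11]

Message polynomial: m(x) = 9 + 8·x (mod 13).
For each evaluation point α_i, compute m(α_i) mod 13:
  α_1 = 3: Horner steps 8 → 7, so m(3) = 7.
  α_2 = 9: Horner steps 8 → 3, so m(9) = 3.
  α_3 = 5: Horner steps 8 → 10, so m(5) = 10.
  α_4 = 12: Horner steps 8 → 1, so m(12) = 1.
  α_5 = 10: Horner steps 8 → 11, so m(10) = 11.
Codeword c = [7, 3, 10, 1, 11] ∈ F_13^5.


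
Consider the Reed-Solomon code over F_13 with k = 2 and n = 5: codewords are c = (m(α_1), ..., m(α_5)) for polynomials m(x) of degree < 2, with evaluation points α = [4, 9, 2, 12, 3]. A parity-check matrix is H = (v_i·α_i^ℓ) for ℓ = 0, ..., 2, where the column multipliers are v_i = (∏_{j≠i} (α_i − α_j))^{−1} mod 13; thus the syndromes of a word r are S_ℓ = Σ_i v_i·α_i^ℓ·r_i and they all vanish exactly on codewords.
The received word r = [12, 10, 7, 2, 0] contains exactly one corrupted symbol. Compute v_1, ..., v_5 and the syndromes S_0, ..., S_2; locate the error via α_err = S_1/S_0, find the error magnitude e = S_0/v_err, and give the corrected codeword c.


S = (3, 12, 9), error at position 1, error magnitude e = 6, c = [6, 10, 7, 2, 0].

Step 1: column multipliers v_i = (∏_{j≠i}(α_i − α_j))^{−1} mod 13.
  i = 1 (α = 4): (4−9)(4−2)(4−12)(4−3) = (−5)·2·(−8)·1 = 80 ≡ 2, so v_1 = 2^{−1} = 7 (mod 13).
  i = 2 (α = 9): (9−4)(9−2)(9−12)(9−3) = 5·7·(−3)·6 = −630 ≡ 7, so v_2 = 7^{−1} = 2 (mod 13).
  i = 3 (α = 2): (2−4)(2−9)(2−12)(2−3) = (−2)·(−7)·(−10)·(−1) = 140 ≡ 10, so v_3 = 10^{−1} = 4 (mod 13).
  i = 4 (α = 12): (12−4)(12−9)(12−2)(12−3) = 8·3·10·9 = 2160 ≡ 2, so v_4 = 2^{−1} = 7 (mod 13).
  i = 5 (α = 3): (3−4)(3−9)(3−2)(3−12) = (−1)·(−6)·1·(−9) = −54 ≡ 11, so v_5 = 11^{−1} = 6 (mod 13).
  v = [7, 2, 4, 7, 6].
Step 2: syndromes of r = [12, 10, 7, 2, 0] (all sums mod 13).
  S_0 = Σ v_i r_i = 7·12 + 2·10 + 4·7 + 7·2 + 6·0 = 146 ≡ 3.
  S_1 = Σ v_i α_i r_i = 7·4·12 + 2·9·10 + 4·2·7 + 7·12·2 + 6·3·0 = 740 ≡ 12.
  α_i^2 mod 13 = [3, 3, 4, 1, 9].
  S_2 = Σ v_i α_i^2 r_i = 7·3·12 + 2·3·10 + 4·4·7 + 7·1·2 + 6·9·0 = 438 ≡ 9.
  S = (3, 12, 9) ≠ 0, so r is not a codeword (an error is present).
Step 3: locate the error. For a single error e at position i, S_ℓ = v_i·e·α_i^ℓ, so α_err = S_1/S_0.
  S_0^{−1} = 3^{−1} = 9 (mod 13), so α_err = 12·9 = 108 ≡ 4 = α_1. Error position i = 1.
  Consistency check: S_2/S_1 = 9·12 = 108 ≡ 4 = α_err ✓ (single-error assumption holds).
Step 4: error magnitude e = S_0/v_1 = S_0·∏_{j≠1}(α_1 − α_j) = 3·2 = 6 ≡ 6 (mod 13).
Step 5: correct position 1: c_1 = r_1 − e = 12 − 6 ≡ 6 (mod 13). Hence c = [6, 10, 7, 2, 0].
  Check: interpolating c through the α_i gives m(x) = 8 + 6·x (degree < 2) with m(α_i) = c_i for every i, so c is indeed a codeword.


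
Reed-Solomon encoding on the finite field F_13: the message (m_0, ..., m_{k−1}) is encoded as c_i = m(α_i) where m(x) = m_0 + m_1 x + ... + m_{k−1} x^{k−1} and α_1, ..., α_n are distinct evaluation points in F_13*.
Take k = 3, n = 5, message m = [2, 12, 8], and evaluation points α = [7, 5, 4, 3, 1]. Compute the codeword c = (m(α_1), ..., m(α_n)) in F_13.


c = [10, 2, 9, 6, 9]

Message polynomial: m(x) = 2 + 12·x + 8·x^2 (mod 13).
For each evaluation point α_i, compute m(α_i) mod 13:
  α_1 = 7: Horner steps 8 → 3 → 10, so m(7) = 10.
  α_2 = 5: Horner steps 8 → 0 → 2, so m(5) = 2.
  α_3 = 4: Horner steps 8 → 5 → 9, so m(4) = 9.
  α_4 = 3: Horner steps 8 → 10 → 6, so m(3) = 6.
  α_5 = 1: Horner steps 8 → 7 → 9, so m(1) = 9.
Codeword c = [10, 2, 9, 6, 9] ∈ F_13^5.


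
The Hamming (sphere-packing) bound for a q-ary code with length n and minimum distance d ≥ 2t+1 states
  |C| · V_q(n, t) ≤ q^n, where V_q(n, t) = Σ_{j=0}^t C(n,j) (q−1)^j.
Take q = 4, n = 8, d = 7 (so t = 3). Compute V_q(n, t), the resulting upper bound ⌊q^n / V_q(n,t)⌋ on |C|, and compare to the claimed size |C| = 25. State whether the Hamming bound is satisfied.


V_q(n, t) = 1789, q^n = 65536, Hamming bound = 36, |C| = 25 ≤ bound (satisfied).

Step 1: Compute V_q(n, t) = Σ_{j=0}^3 C(n, j) (q−1)^j.
  j = 0: C(8,0)·(3)^0 = 1·1 = 1.
  j = 1: C(8,1)·(3)^1 = 8·3 = 24.
  j = 2: C(8,2)·(3)^2 = 28·9 = 252.
  j = 3: C(8,3)·(3)^3 = 56·27 = 1512.
  V_q(n, t) = 1 + 24 + 252 + 1512 = 1789.
Step 2: q^n = 4^8 = 65536.
Step 3: Hamming bound ⌊q^n / V_q(n,t)⌋ = ⌊65536/1789⌋ = 36.
Step 4: Compare |C| = 25 to 36: satisfied.
The claimed |C| lies below the Hamming bound.


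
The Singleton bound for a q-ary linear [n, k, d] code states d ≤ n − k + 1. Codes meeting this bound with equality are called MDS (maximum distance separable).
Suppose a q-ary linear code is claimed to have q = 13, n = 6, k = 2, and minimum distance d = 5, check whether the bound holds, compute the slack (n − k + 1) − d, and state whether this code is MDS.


Singleton RHS = n − k + 1 = 5, slack = 0, bound satisfied, MDS.

Singleton bound: d ≤ n − k + 1.
Here n = 6, k = 2, so n − k + 1 = 5.
Given d = 5, check d ≤ 5: YES.
Slack = (n − k + 1) − d = 0.
The code is MDS (slack = 0).
Description: the claimed parameters are [6, 2, 5]_13; such a code would be MDS (meets Singleton bound).


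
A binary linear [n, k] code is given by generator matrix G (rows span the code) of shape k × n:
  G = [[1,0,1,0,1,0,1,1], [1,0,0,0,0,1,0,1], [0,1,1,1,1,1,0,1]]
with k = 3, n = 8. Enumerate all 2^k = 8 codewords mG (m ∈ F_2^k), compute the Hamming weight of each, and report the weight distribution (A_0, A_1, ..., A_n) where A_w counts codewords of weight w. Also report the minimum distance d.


Weight distribution: A_0 = 1, A_3 = 1, A_4 = 2, A_5 = 3, A_6 = 1. Minimum distance d = 3.

Enumerate all 2^3 = 8 messages m ∈ F_2^3.
For each, compute codeword c = mG in F_2^8, then tally its weight.
  m = 000 → c = 00000000, weight = 0.
  m = 100 → c = 10101011, weight = 5.
  m = 010 → c = 10000101, weight = 3.
  m = 110 → c = 00101110, weight = 4.
  m = 001 → c = 01111101, weight = 6.
  m = 101 → c = 11010110, weight = 5.
  m = 011 → c = 11111000, weight = 5.
  m = 111 → c = 01010011, weight = 4.
Tally weights:
  weight 0: 1 codewords.
  weight 3: 1 codewords.
  weight 4: 2 codewords.
  weight 5: 3 codewords.
  weight 6: 1 codewords.
Minimum distance d = smallest w > 0 with A_w > 0 = 3.
Sanity: Σ A_w = 8 = 2^3 = 8 ✓.


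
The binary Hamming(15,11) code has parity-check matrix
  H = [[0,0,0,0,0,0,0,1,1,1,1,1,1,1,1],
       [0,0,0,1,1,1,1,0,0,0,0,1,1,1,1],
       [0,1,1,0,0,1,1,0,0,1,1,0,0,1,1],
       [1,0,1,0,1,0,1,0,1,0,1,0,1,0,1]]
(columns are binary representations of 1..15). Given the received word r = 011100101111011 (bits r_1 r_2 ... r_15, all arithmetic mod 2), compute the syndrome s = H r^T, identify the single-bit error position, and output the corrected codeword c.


s = (0, 1, 1, 1)^T, error position = 7, corrected codeword c = 011100001111011

Compute s = H r^T mod 2 one row at a time:
  s_1 = 0 + 1 + 1 + 1 + 1 + 0 + 1 + 1 = 6 ≡ 0 (mod 2).
  s_2 = 1 + 0 + 0 + 1 + 1 + 0 + 1 + 1 = 5 ≡ 1 (mod 2).
  s_3 = 1 + 1 + 0 + 1 + 1 + 1 + 1 + 1 = 7 ≡ 1 (mod 2).
  s_4 = 0 + 1 + 0 + 1 + 1 + 1 + 0 + 1 = 5 ≡ 1 (mod 2).
s = (0, 1, 1, 1)^T — this equals column 7 of H (binary 0111), so error is at position 7.
Correct: flip bit 7 of r = 011100101111011 to get c = 011100001111011.


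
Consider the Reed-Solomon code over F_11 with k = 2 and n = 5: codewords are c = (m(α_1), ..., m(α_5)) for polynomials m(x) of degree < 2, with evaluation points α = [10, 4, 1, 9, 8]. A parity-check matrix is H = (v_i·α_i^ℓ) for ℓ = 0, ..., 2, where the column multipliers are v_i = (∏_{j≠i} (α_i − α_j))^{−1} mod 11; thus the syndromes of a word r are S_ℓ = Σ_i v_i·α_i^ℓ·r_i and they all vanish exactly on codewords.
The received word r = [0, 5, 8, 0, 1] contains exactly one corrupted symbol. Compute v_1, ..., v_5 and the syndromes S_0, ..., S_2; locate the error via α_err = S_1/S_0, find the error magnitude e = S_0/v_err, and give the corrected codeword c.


S = (5, 6, 5), error at position 1, error magnitude e = 1, c = [10, 5, 8, 0, 1].

Step 1: column multipliers v_i = (∏_{j≠i}(α_i − α_j))^{−1} mod 11.
  i = 1 (α = 10): (10−4)(10−1)(10−9)(10−8) = 6·9·1·2 = 108 ≡ 9, so v_1 = 9^{−1} = 5 (mod 11).
  i = 2 (α = 4): (4−10)(4−1)(4−9)(4−8) = (−6)·3·(−5)·(−4) = −360 ≡ 3, so v_2 = 3^{−1} = 4 (mod 11).
  i = 3 (α = 1): (1−10)(1−4)(1−9)(1−8) = (−9)·(−3)·(−8)·(−7) = 1512 ≡ 5, so v_3 = 5^{−1} = 9 (mod 11).
  i = 4 (α = 9): (9−10)(9−4)(9−1)(9−8) = (−1)·5·8·1 = −40 ≡ 4, so v_4 = 4^{−1} = 3 (mod 11).
  i = 5 (α = 8): (8−10)(8−4)(8−1)(8−9) = (−2)·4·7·(−1) = 56 ≡ 1, so v_5 = 1^{−1} = 1 (mod 11).
  v = [5, 4, 9, 3, 1].
Step 2: syndromes of r = [0, 5, 8, 0, 1] (all sums mod 11).
  S_0 = Σ v_i r_i = 5·0 + 4·5 + 9·8 + 3·0 + 1·1 = 93 ≡ 5.
  S_1 = Σ v_i α_i r_i = 5·10·0 + 4·4·5 + 9·1·8 + 3·9·0 + 1·8·1 = 160 ≡ 6.
  α_i^2 mod 11 = [1, 5, 1, 4, 9].
  S_2 = Σ v_i α_i^2 r_i = 5·1·0 + 4·5·5 + 9·1·8 + 3·4·0 + 1·9·1 = 181 ≡ 5.
  S = (5, 6, 5) ≠ 0, so r is not a codeword (an error is present).
Step 3: locate the error. For a single error e at position i, S_ℓ = v_i·e·α_i^ℓ, so α_err = S_1/S_0.
  S_0^{−1} = 5^{−1} = 9 (mod 11), so α_err = 6·9 = 54 ≡ 10 = α_1. Error position i = 1.
  Consistency check: S_2/S_1 = 5·2 = 10 ≡ 10 = α_err ✓ (single-error assumption holds).
Step 4: error magnitude e = S_0/v_1 = S_0·∏_{j≠1}(α_1 − α_j) = 5·9 = 45 ≡ 1 (mod 11).
Step 5: correct position 1: c_1 = r_1 − e = 0 − 1 ≡ 10 (mod 11). Hence c = [10, 5, 8, 0, 1].
  Check: interpolating c through the α_i gives m(x) = 9 + 10·x (degree < 2) with m(α_i) = c_i for every i, so c is indeed a codeword.


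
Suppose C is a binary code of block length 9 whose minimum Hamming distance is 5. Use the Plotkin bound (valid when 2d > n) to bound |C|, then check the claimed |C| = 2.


Plotkin bound M ≤ 10; given |C| = 2 ≤ bound (satisfied).

Check applicability: 2d = 10, n = 9.
2d − n = 1 > 0, so Plotkin applies.
Compute d/(2d−n) = 5/1 ≈ 5.0000.
⌊d/(2d−n)⌋ = 5.
Plotkin bound: M ≤ 2·5 = 10.
Given |C| = 2, check: satisfied.
This |C| is below the Plotkin bound.


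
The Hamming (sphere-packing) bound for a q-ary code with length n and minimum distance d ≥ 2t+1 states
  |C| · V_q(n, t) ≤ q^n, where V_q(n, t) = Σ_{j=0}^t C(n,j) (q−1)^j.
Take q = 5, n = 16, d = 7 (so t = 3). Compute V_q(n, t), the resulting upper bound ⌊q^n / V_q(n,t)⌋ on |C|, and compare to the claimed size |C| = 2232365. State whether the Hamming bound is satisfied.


V_q(n, t) = 37825, q^n = 152587890625, Hamming bound = 4034048, |C| = 2232365 ≤ bound (satisfied).

Step 1: Compute V_q(n, t) = Σ_{j=0}^3 C(n, j) (q−1)^j.
  j = 0: C(16,0)·(4)^0 = 1·1 = 1.
  j = 1: C(16,1)·(4)^1 = 16·4 = 64.
  j = 2: C(16,2)·(4)^2 = 120·16 = 1920.
  j = 3: C(16,3)·(4)^3 = 560·64 = 35840.
  V_q(n, t) = 1 + 64 + 1920 + 35840 = 37825.
Step 2: q^n = 5^16 = 152587890625.
Step 3: Hamming bound ⌊q^n / V_q(n,t)⌋ = ⌊152587890625/37825⌋ = 4034048.
Step 4: Compare |C| = 2232365 to 4034048: satisfied.
The claimed |C| lies below the Hamming bound.


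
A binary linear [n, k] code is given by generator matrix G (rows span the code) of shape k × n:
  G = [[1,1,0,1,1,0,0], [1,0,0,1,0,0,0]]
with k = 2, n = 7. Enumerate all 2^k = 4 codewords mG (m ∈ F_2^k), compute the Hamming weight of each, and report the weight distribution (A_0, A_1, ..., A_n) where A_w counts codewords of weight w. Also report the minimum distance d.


Weight distribution: A_0 = 1, A_2 = 2, A_4 = 1. Minimum distance d = 2.

Enumerate all 2^2 = 4 messages m ∈ F_2^2.
For each, compute codeword c = mG in F_2^7, then tally its weight.
  m = 00 → c = 0000000, weight = 0.
  m = 10 → c = 1101100, weight = 4.
  m = 01 → c = 1001000, weight = 2.
  m = 11 → c = 0100100, weight = 2.
Tally weights:
  weight 0: 1 codewords.
  weight 2: 2 codewords.
  weight 4: 1 codewords.
Minimum distance d = smallest w > 0 with A_w > 0 = 2.
Sanity: Σ A_w = 4 = 2^2 = 4 ✓.


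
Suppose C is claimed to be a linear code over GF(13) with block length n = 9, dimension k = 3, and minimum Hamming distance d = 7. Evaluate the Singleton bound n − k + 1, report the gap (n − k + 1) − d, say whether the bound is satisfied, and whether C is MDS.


Singleton RHS = n − k + 1 = 7, slack = 0, bound satisfied, MDS.

Singleton bound: d ≤ n − k + 1.
Here n = 9, k = 3, so n − k + 1 = 7.
Given d = 7, check d ≤ 7: YES.
Slack = (n − k + 1) − d = 0.
The code is MDS (slack = 0).
Description: the claimed parameters are [9, 3, 7]_13; such a code would be MDS (meets Singleton bound).


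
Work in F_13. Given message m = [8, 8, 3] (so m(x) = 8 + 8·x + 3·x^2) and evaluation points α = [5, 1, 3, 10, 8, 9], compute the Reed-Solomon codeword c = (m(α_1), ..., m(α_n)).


c = [6, 6, 7, 11, 4, 11]

Message polynomial: m(x) = 8 + 8·x + 3·x^2 (mod 13).
For each evaluation point α_i, compute m(α_i) mod 13:
  α_1 = 5: Horner steps 3 → 10 → 6, so m(5) = 6.
  α_2 = 1: Horner steps 3 → 11 → 6, so m(1) = 6.
  α_3 = 3: Horner steps 3 → 4 → 7, so m(3) = 7.
  α_4 = 10: Horner steps 3 → 12 → 11, so m(10) = 11.
  α_5 = 8: Horner steps 3 → 6 → 4, so m(8) = 4.
  α_6 = 9: Horner steps 3 → 9 → 11, so m(9) = 11.
Codeword c = [6, 6, 7, 11, 4, 11] ∈ F_13^6.


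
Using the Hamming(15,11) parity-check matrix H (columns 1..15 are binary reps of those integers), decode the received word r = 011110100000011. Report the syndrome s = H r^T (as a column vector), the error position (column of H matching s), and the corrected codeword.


s = (0, 1, 1, 0)^T, error position = 6, corrected codeword c = 011111100000011

Compute s = H r^T mod 2 one row at a time:
  s_1 = 0 + 0 + 0 + 0 + 0 + 0 + 1 + 1 = 2 ≡ 0 (mod 2).
  s_2 = 1 + 1 + 0 + 1 + 0 + 0 + 1 + 1 = 5 ≡ 1 (mod 2).
  s_3 = 1 + 1 + 0 + 1 + 0 + 0 + 1 + 1 = 5 ≡ 1 (mod 2).
  s_4 = 0 + 1 + 1 + 1 + 0 + 0 + 0 + 1 = 4 ≡ 0 (mod 2).
s = (0, 1, 1, 0)^T — this equals column 6 of H (binary 0110), so error is at position 6.
Correct: flip bit 6 of r = 011110100000011 to get c = 011111100000011.


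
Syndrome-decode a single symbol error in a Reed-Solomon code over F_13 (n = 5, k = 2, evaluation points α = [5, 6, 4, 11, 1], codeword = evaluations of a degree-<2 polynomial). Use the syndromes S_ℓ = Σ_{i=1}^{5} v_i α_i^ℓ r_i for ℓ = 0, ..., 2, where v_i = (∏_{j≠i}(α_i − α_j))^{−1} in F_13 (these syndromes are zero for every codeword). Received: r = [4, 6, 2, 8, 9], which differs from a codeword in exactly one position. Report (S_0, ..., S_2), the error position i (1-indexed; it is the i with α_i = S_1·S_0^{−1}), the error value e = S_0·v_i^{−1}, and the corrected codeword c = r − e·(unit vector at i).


S = (10, 6, 1), error at position 4, error magnitude e = 5, c = [4, 6, 2, 3, 9].

Step 1: column multipliers v_i = (∏_{j≠i}(α_i − α_j))^{−1} mod 13.
  i = 1 (α = 5): (5−6)(5−4)(5−11)(5−1) = (−1)·1·(−6)·4 = 24 ≡ 11, so v_1 = 11^{−1} = 6 (mod 13).
  i = 2 (α = 6): (6−5)(6−4)(6−11)(6−1) = 1·2·(−5)·5 = −50 ≡ 2, so v_2 = 2^{−1} = 7 (mod 13).
  i = 3 (α = 4): (4−5)(4−6)(4−11)(4−1) = (−1)·(−2)·(−7)·3 = −42 ≡ 10, so v_3 = 10^{−1} = 4 (mod 13).
  i = 4 (α = 11): (11−5)(11−6)(11−4)(11−1) = 6·5·7·10 = 2100 ≡ 7, so v_4 = 7^{−1} = 2 (mod 13).
  i = 5 (α = 1): (1−5)(1−6)(1−4)(1−11) = (−4)·(−5)·(−3)·(−10) = 600 ≡ 2, so v_5 = 2^{−1} = 7 (mod 13).
  v = [6, 7, 4, 2, 7].
Step 2: syndromes of r = [4, 6, 2, 8, 9] (all sums mod 13).
  S_0 = Σ v_i r_i = 6·4 + 7·6 + 4·2 + 2·8 + 7·9 = 153 ≡ 10.
  S_1 = Σ v_i α_i r_i = 6·5·4 + 7·6·6 + 4·4·2 + 2·11·8 + 7·1·9 = 643 ≡ 6.
  α_i^2 mod 13 = [12, 10, 3, 4, 1].
  S_2 = Σ v_i α_i^2 r_i = 6·12·4 + 7·10·6 + 4·3·2 + 2·4·8 + 7·1·9 = 859 ≡ 1.
  S = (10, 6, 1) ≠ 0, so r is not a codeword (an error is present).
Step 3: locate the error. For a single error e at position i, S_ℓ = v_i·e·α_i^ℓ, so α_err = S_1/S_0.
  S_0^{−1} = 10^{−1} = 4 (mod 13), so α_err = 6·4 = 24 ≡ 11 = α_4. Error position i = 4.
  Consistency check: S_2/S_1 = 1·11 = 11 ≡ 11 = α_err ✓ (single-error assumption holds).
Step 4: error magnitude e = S_0/v_4 = S_0·∏_{j≠4}(α_4 − α_j) = 10·7 = 70 ≡ 5 (mod 13).
Step 5: correct position 4: c_4 = r_4 − e = 8 − 5 ≡ 3 (mod 13). Hence c = [4, 6, 2, 3, 9].
  Check: interpolating c through the α_i gives m(x) = 7 + 2·x (degree < 2) with m(α_i) = c_i for every i, so c is indeed a codeword.


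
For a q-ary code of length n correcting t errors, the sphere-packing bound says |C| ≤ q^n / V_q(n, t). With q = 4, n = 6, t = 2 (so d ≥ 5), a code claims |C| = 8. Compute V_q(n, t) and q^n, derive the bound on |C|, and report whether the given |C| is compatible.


V_q(n, t) = 154, q^n = 4096, Hamming bound = 26, |C| = 8 ≤ bound (satisfied).

Step 1: Compute V_q(n, t) = Σ_{j=0}^2 C(n, j) (q−1)^j.
  j = 0: C(6,0)·(3)^0 = 1·1 = 1.
  j = 1: C(6,1)·(3)^1 = 6·3 = 18.
  j = 2: C(6,2)·(3)^2 = 15·9 = 135.
  V_q(n, t) = 1 + 18 + 135 = 154.
Step 2: q^n = 4^6 = 4096.
Step 3: Hamming bound ⌊q^n / V_q(n,t)⌋ = ⌊4096/154⌋ = 26.
Step 4: Compare |C| = 8 to 26: satisfied.
The claimed |C| lies below the Hamming bound.


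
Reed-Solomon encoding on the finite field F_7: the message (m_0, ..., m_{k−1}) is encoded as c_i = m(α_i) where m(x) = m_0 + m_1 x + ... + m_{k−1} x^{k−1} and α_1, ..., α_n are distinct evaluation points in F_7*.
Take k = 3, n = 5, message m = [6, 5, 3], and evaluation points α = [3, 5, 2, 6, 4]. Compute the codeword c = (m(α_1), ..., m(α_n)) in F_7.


c = [6, 1, 0, 4, 4]

Message polynomial: m(x) = 6 + 5·x + 3·x^2 (mod 7).
For each evaluation point α_i, compute m(α_i) mod 7:
  α_1 = 3: Horner steps 3 → 0 → 6, so m(3) = 6.
  α_2 = 5: Horner steps 3 → 6 → 1, so m(5) = 1.
  α_3 = 2: Horner steps 3 → 4 → 0, so m(2) = 0.
  α_4 = 6: Horner steps 3 → 2 → 4, so m(6) = 4.
  α_5 = 4: Horner steps 3 → 3 → 4, so m(4) = 4.
Codeword c = [6, 1, 0, 4, 4] ∈ F_7^5.


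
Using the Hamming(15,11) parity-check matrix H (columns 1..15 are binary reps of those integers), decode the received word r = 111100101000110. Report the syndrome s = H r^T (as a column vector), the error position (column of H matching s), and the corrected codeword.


s = (1, 0, 0, 1)^T, error position = 9, corrected codeword c = 111100100000110

Compute s = H r^T mod 2 one row at a time:
  s_1 = 0 + 1 + 0 + 0 + 0 + 1 + 1 + 0 = 3 ≡ 1 (mod 2).
  s_2 = 1 + 0 + 0 + 1 + 0 + 1 + 1 + 0 = 4 ≡ 0 (mod 2).
  s_3 = 1 + 1 + 0 + 1 + 0 + 0 + 1 + 0 = 4 ≡ 0 (mod 2).
  s_4 = 1 + 1 + 0 + 1 + 1 + 0 + 1 + 0 = 5 ≡ 1 (mod 2).
s = (1, 0, 0, 1)^T — this equals column 9 of H (binary 1001), so error is at position 9.
Correct: flip bit 9 of r = 111100101000110 to get c = 111100100000110.


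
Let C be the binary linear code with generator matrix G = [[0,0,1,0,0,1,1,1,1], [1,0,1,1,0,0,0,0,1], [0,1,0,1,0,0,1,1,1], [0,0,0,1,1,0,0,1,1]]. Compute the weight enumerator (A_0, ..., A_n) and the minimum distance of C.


Weight distribution: A_0 = 1, A_3 = 1, A_4 = 5, A_5 = 6, A_6 = 2, A_7 = 1. Minimum distance d = 3.

Enumerate all 2^4 = 16 messages m ∈ F_2^4.
For each, compute codeword c = mG in F_2^9, then tally its weight.
  m = 0000 → c = 000000000, weight = 0.
  m = 1000 → c = 001001111, weight = 5.
  m = 0100 → c = 101100001, weight = 4.
  m = 1100 → c = 100101110, weight = 5.
  m = 0010 → c = 010100111, weight = 5.
  m = 1010 → c = 011101000, weight = 4.
  m = 0110 → c = 111000110, weight = 5.
  m = 1110 → c = 110001001, weight = 4.
  m = 0001 → c = 000110011, weight = 4.
  m = 1001 → c = 001111100, weight = 5.
  m = 0101 → c = 101010010, weight = 4.
  m = 1101 → c = 100011101, weight = 5.
  m = 0011 → c = 010010100, weight = 3.
  m = 1011 → c = 011011011, weight = 6.
  m = 0111 → c = 111110101, weight = 7.
  m = 1111 → c = 110111010, weight = 6.
Tally weights:
  weight 0: 1 codewords.
  weight 3: 1 codewords.
  weight 4: 5 codewords.
  weight 5: 6 codewords.
  weight 6: 2 codewords.
  weight 7: 1 codewords.
Minimum distance d = smallest w > 0 with A_w > 0 = 3.
Sanity: Σ A_w = 16 = 2^4 = 16 ✓.


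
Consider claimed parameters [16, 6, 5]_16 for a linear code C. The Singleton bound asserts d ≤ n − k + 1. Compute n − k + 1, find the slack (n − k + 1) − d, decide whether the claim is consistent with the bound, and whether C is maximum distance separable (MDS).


Singleton RHS = n − k + 1 = 11, slack = 6, bound satisfied, not MDS.

Singleton bound: d ≤ n − k + 1.
Here n = 16, k = 6, so n − k + 1 = 11.
Given d = 5, check d ≤ 11: YES.
Slack = (n − k + 1) − d = 6.
The code is NOT MDS (slack = 6 > 0).
Description: the claimed parameters are [16, 6, 5]_16; such a code would be non-MDS.


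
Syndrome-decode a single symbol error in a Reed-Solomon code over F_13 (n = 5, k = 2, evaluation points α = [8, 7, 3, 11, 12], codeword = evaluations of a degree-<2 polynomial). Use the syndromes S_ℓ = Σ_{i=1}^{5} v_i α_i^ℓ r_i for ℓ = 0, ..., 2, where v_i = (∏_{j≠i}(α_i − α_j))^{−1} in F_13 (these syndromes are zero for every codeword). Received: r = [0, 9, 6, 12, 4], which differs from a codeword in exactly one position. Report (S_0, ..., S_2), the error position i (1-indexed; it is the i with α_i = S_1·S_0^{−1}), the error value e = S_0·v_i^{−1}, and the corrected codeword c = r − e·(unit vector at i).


S = (6, 7, 6), error at position 5, error magnitude e = 1, c = [0, 9, 6, 12, 3].

Step 1: column multipliers v_i = (∏_{j≠i}(α_i − α_j))^{−1} mod 13.
  i = 1 (α = 8): (8−7)(8−3)(8−11)(8−12) = 1·5·(−3)·(−4) = 60 ≡ 8, so v_1 = 8^{−1} = 5 (mod 13).
  i = 2 (α = 7): (7−8)(7−3)(7−11)(7−12) = (−1)·4·(−4)·(−5) = −80 ≡ 11, so v_2 = 11^{−1} = 6 (mod 13).
  i = 3 (α = 3): (3−8)(3−7)(3−11)(3−12) = (−5)·(−4)·(−8)·(−9) = 1440 ≡ 10, so v_3 = 10^{−1} = 4 (mod 13).
  i = 4 (α = 11): (11−8)(11−7)(11−3)(11−12) = 3·4·8·(−1) = −96 ≡ 8, so v_4 = 8^{−1} = 5 (mod 13).
  i = 5 (α = 12): (12−8)(12−7)(12−3)(12−11) = 4·5·9·1 = 180 ≡ 11, so v_5 = 11^{−1} = 6 (mod 13).
  v = [5, 6, 4, 5, 6].
Step 2: syndromes of r = [0, 9, 6, 12, 4] (all sums mod 13).
  S_0 = Σ v_i r_i = 5·0 + 6·9 + 4·6 + 5·12 + 6·4 = 162 ≡ 6.
  S_1 = Σ v_i α_i r_i = 5·8·0 + 6·7·9 + 4·3·6 + 5·11·12 + 6·12·4 = 1398 ≡ 7.
  α_i^2 mod 13 = [12, 10, 9, 4, 1].
  S_2 = Σ v_i α_i^2 r_i = 5·12·0 + 6·10·9 + 4·9·6 + 5·4·12 + 6·1·4 = 1020 ≡ 6.
  S = (6, 7, 6) ≠ 0, so r is not a codeword (an error is present).
Step 3: locate the error. For a single error e at position i, S_ℓ = v_i·e·α_i^ℓ, so α_err = S_1/S_0.
  S_0^{−1} = 6^{−1} = 11 (mod 13), so α_err = 7·11 = 77 ≡ 12 = α_5. Error position i = 5.
  Consistency check: S_2/S_1 = 6·2 = 12 ≡ 12 = α_err ✓ (single-error assumption holds).
Step 4: error magnitude e = S_0/v_5 = S_0·∏_{j≠5}(α_5 − α_j) = 6·11 = 66 ≡ 1 (mod 13).
Step 5: correct position 5: c_5 = r_5 − e = 4 − 1 ≡ 3 (mod 13). Hence c = [0, 9, 6, 12, 3].
  Check: interpolating c through the α_i gives m(x) = 7 + 4·x (degree < 2) with m(α_i) = c_i for every i, so c is indeed a codeword.


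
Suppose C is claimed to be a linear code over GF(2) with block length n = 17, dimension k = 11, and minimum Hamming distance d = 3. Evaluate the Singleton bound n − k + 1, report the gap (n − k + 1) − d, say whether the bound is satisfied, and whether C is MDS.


Singleton RHS = n − k + 1 = 7, slack = 4, bound satisfied, not MDS.

Singleton bound: d ≤ n − k + 1.
Here n = 17, k = 11, so n − k + 1 = 7.
Given d = 3, check d ≤ 7: YES.
Slack = (n − k + 1) − d = 4.
The code is NOT MDS (slack = 4 > 0).
Description: the claimed parameters are [17, 11, 3]_2; such a code would be non-MDS.


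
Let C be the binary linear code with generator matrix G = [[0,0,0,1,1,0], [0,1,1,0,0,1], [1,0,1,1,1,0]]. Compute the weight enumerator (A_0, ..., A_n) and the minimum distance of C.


Weight distribution: A_0 = 1, A_2 = 2, A_3 = 2, A_4 = 1, A_5 = 2. Minimum distance d = 2.

Enumerate all 2^3 = 8 messages m ∈ F_2^3.
For each, compute codeword c = mG in F_2^6, then tally its weight.
  m = 000 → c = 000000, weight = 0.
  m = 100 → c = 000110, weight = 2.
  m = 010 → c = 011001, weight = 3.
  m = 110 → c = 011111, weight = 5.
  m = 001 → c = 101110, weight = 4.
  m = 101 → c = 101000, weight = 2.
  m = 011 → c = 110111, weight = 5.
  m = 111 → c = 110001, weight = 3.
Tally weights:
  weight 0: 1 codewords.
  weight 2: 2 codewords.
  weight 3: 2 codewords.
  weight 4: 1 codewords.
  weight 5: 2 codewords.
Minimum distance d = smallest w > 0 with A_w > 0 = 2.
Sanity: Σ A_w = 8 = 2^3 = 8 ✓.


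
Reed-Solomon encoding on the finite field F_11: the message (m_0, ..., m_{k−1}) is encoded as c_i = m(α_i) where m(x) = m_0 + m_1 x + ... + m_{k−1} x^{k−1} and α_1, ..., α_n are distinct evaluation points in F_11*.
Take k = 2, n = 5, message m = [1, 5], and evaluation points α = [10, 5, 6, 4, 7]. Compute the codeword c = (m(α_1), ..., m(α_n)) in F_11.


c = [7, 4, 9, 10, 3]

Message polynomial: m(x) = 1 + 5·x (mod 11).
For each evaluation point α_i, compute m(α_i) mod 11:
  α_1 = 10: Horner steps 5 → 7, so m(10) = 7.
  α_2 = 5: Horner steps 5 → 4, so m(5) = 4.
  α_3 = 6: Horner steps 5 → 9, so m(6) = 9.
  α_4 = 4: Horner steps 5 → 10, so m(4) = 10.
  α_5 = 7: Horner steps 5 → 3, so m(7) = 3.
Codeword c = [7, 4, 9, 10, 3] ∈ F_11^5.


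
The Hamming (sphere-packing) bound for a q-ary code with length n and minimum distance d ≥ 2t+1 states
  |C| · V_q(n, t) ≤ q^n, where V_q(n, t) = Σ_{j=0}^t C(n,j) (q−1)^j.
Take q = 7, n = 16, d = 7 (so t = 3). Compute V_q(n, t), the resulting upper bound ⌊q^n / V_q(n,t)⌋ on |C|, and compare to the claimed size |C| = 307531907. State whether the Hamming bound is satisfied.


V_q(n, t) = 125377, q^n = 33232930569601, Hamming bound = 265064011, |C| = 307531907 > bound (violated).

Step 1: Compute V_q(n, t) = Σ_{j=0}^3 C(n, j) (q−1)^j.
  j = 0: C(16,0)·(6)^0 = 1·1 = 1.
  j = 1: C(16,1)·(6)^1 = 16·6 = 96.
  j = 2: C(16,2)·(6)^2 = 120·36 = 4320.
  j = 3: C(16,3)·(6)^3 = 560·216 = 120960.
  V_q(n, t) = 1 + 96 + 4320 + 120960 = 125377.
Step 2: q^n = 7^16 = 33232930569601.
Step 3: Hamming bound ⌊q^n / V_q(n,t)⌋ = ⌊33232930569601/125377⌋ = 265064011.
Step 4: Compare |C| = 307531907 to 265064011: violated.
The claimed |C| lies above the Hamming bound, so no 7-ary code of length 16 with d ≥ 7 can have 307531907 codewords.


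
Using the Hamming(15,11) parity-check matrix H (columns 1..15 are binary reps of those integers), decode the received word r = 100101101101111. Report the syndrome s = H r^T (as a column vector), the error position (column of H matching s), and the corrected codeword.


s = (0, 1, 1, 1)^T, error position = 7, corrected codeword c = 100101001101111

Compute s = H r^T mod 2 one row at a time:
  s_1 = 0 + 1 + 1 + 0 + 1 + 1 + 1 + 1 = 6 ≡ 0 (mod 2).
  s_2 = 1 + 0 + 1 + 1 + 1 + 1 + 1 + 1 = 7 ≡ 1 (mod 2).
  s_3 = 0 + 0 + 1 + 1 + 1 + 0 + 1 + 1 = 5 ≡ 1 (mod 2).
  s_4 = 1 + 0 + 0 + 1 + 1 + 0 + 1 + 1 = 5 ≡ 1 (mod 2).
s = (0, 1, 1, 1)^T — this equals column 7 of H (binary 0111), so error is at position 7.
Correct: flip bit 7 of r = 100101101101111 to get c = 100101001101111.


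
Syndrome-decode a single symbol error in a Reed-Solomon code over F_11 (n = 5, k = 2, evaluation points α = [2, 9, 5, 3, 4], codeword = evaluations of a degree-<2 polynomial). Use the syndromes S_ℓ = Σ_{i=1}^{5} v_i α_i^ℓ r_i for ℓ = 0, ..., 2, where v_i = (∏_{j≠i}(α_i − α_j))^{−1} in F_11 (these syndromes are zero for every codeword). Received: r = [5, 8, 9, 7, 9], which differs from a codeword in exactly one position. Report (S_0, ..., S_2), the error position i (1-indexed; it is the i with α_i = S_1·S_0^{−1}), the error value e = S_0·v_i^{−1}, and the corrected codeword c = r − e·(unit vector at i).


S = (1, 5, 3), error at position 3, error magnitude e = 9, c = [5, 8, 0, 7, 9].

Step 1: column multipliers v_i = (∏_{j≠i}(α_i − α_j))^{−1} mod 11.
  i = 1 (α = 2): (2−9)(2−5)(2−3)(2−4) = (−7)·(−3)·(−1)·(−2) = 42 ≡ 9, so v_1 = 9^{−1} = 5 (mod 11).
  i = 2 (α = 9): (9−2)(9−5)(9−3)(9−4) = 7·4·6·5 = 840 ≡ 4, so v_2 = 4^{−1} = 3 (mod 11).
  i = 3 (α = 5): (5−2)(5−9)(5−3)(5−4) = 3·(−4)·2·1 = −24 ≡ 9, so v_3 = 9^{−1} = 5 (mod 11).
  i = 4 (α = 3): (3−2)(3−9)(3−5)(3−4) = 1·(−6)·(−2)·(−1) = −12 ≡ 10, so v_4 = 10^{−1} = 10 (mod 11).
  i = 5 (α = 4): (4−2)(4−9)(4−5)(4−3) = 2·(−5)·(−1)·1 = 10 ≡ 10, so v_5 = 10^{−1} = 10 (mod 11).
  v = [5, 3, 5, 10, 10].
Step 2: syndromes of r = [5, 8, 9, 7, 9] (all sums mod 11).
  S_0 = Σ v_i r_i = 5·5 + 3·8 + 5·9 + 10·7 + 10·9 = 254 ≡ 1.
  S_1 = Σ v_i α_i r_i = 5·2·5 + 3·9·8 + 5·5·9 + 10·3·7 + 10·4·9 = 1061 ≡ 5.
  α_i^2 mod 11 = [4, 4, 3, 9, 5].
  S_2 = Σ v_i α_i^2 r_i = 5·4·5 + 3·4·8 + 5·3·9 + 10·9·7 + 10·5·9 = 1411 ≡ 3.
  S = (1, 5, 3) ≠ 0, so r is not a codeword (an error is present).
Step 3: locate the error. For a single error e at position i, S_ℓ = v_i·e·α_i^ℓ, so α_err = S_1/S_0.
  S_0^{−1} = 1^{−1} = 1 (mod 11), so α_err = 5·1 = 5 ≡ 5 = α_3. Error position i = 3.
  Consistency check: S_2/S_1 = 3·9 = 27 ≡ 5 = α_err ✓ (single-error assumption holds).
Step 4: error magnitude e = S_0/v_3 = S_0·∏_{j≠3}(α_3 − α_j) = 1·9 = 9 ≡ 9 (mod 11).
Step 5: correct position 3: c_3 = r_3 − e = 9 − 9 ≡ 0 (mod 11). Hence c = [5, 8, 0, 7, 9].
  Check: interpolating c through the α_i gives m(x) = 1 + 2·x (degree < 2) with m(α_i) = c_i for every i, so c is indeed a codeword.
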